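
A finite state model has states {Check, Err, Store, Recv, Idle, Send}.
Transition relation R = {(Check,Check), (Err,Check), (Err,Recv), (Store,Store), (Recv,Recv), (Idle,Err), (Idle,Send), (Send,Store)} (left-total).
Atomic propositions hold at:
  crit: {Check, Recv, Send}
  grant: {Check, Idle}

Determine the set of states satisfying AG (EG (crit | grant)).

Sat(crit | grant) = {Check, Recv, Idle, Send}
EG (crit | grant): greatest fixpoint, start Z0 = {Check, Recv, Idle, Send}, keep only states in Sat with some successor in Z. Z1 = {Check, Recv, Idle}; Z2 = {Check, Recv}; fixed.
Sat(EG (crit | grant)) = {Check, Recv}
AG (EG (crit | grant)): greatest fixpoint, start Z0 = {Check, Recv}, keep only states in Sat with every successor in Z. Already a fixed point.
Sat(AG (EG (crit | grant))) = {Check, Recv}

{Check, Recv}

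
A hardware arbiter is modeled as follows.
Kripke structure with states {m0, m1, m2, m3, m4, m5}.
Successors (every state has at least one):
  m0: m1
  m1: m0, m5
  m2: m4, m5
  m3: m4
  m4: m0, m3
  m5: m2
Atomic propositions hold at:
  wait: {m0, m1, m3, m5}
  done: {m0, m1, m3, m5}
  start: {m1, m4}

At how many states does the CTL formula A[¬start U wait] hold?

4

Sat(¬start) = {m0, m2, m3, m5}
A[¬start U wait]: least fixpoint, start Z0 = Sat(wait) = {m0, m1, m3, m5}, add states in Sat(¬start) with every successor in Z. Already a fixed point.
Sat(A[¬start U wait]) = {m0, m1, m3, m5}
|Sat(A[¬start U wait])| = |{m0, m1, m3, m5}| = 4.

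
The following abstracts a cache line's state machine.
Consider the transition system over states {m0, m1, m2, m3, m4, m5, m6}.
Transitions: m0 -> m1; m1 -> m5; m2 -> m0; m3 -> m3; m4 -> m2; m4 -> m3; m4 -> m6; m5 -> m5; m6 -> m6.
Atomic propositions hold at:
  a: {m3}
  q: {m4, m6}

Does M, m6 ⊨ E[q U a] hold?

No

E[q U a]: least fixpoint, start Z0 = Sat(a) = {m3}, add states in Sat(q) with some successor in Z. Z1 = {m3, m4}; fixed.
Sat(E[q U a]) = {m3, m4}
m6 ∉ Sat(E[q U a]) = {m3, m4}, so the formula does not hold at m6.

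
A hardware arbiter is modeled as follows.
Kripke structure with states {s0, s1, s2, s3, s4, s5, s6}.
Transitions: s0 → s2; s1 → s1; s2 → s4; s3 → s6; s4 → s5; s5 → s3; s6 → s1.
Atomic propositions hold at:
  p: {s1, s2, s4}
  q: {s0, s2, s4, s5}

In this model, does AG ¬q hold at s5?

No

Sat(¬q) = {s1, s3, s6}
AG ¬q: greatest fixpoint, start Z0 = {s1, s3, s6}, keep only states in Sat with every successor in Z. Already a fixed point.
Sat(AG ¬q) = {s1, s3, s6}
s5 ∉ Sat(AG ¬q) = {s1, s3, s6}, so the formula does not hold at s5.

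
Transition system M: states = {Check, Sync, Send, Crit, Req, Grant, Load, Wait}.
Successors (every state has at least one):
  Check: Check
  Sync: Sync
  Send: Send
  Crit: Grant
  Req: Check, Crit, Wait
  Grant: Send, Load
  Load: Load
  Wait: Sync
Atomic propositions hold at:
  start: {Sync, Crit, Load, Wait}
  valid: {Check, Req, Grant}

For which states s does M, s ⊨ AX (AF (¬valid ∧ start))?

Sat(¬valid) = {Sync, Send, Crit, Load, Wait}
Sat(¬valid ∧ start) = {Sync, Crit, Load, Wait}
AF (¬valid ∧ start): least fixpoint, start Z0 = {Sync, Crit, Load, Wait}, add states with every successor in Z. Already a fixed point.
Sat(AF (¬valid ∧ start)) = {Sync, Crit, Load, Wait}
Sat(AX (AF (¬valid ∧ start))) = {s : every successor in {Sync, Crit, Load, Wait}} = {Sync, Load, Wait}

{Sync, Load, Wait}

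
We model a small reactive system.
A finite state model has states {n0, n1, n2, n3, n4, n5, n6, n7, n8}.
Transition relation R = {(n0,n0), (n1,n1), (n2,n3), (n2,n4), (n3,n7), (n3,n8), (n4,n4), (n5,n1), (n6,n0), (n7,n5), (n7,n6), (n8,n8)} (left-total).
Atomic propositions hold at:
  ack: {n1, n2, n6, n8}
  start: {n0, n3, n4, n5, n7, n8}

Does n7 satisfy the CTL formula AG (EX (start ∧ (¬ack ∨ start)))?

No

Sat(¬ack) = {n0, n3, n4, n5, n7}
Sat(¬ack ∨ start) = {n0, n3, n4, n5, n7, n8}
Sat(start ∧ (¬ack ∨ start)) = {n0, n3, n4, n5, n7, n8}
Sat(EX (start ∧ (¬ack ∨ start))) = {s : some successor in {n0, n3, n4, n5, n7, n8}} = {n0, n2, n3, n4, n6, n7, n8}
AG (EX (start ∧ (¬ack ∨ start))): greatest fixpoint, start Z0 = {n0, n2, n3, n4, n6, n7, n8}, keep only states in Sat with every successor in Z. Z1 = {n0, n2, n3, n4, n6, n8}; Z2 = {n0, n2, n4, n6, n8}; Z3 = {n0, n4, n6, n8}; fixed.
Sat(AG (EX (start ∧ (¬ack ∨ start)))) = {n0, n4, n6, n8}
n7 ∉ Sat(AG (EX (start ∧ (¬ack ∨ start)))) = {n0, n4, n6, n8}, so the formula does not hold at n7.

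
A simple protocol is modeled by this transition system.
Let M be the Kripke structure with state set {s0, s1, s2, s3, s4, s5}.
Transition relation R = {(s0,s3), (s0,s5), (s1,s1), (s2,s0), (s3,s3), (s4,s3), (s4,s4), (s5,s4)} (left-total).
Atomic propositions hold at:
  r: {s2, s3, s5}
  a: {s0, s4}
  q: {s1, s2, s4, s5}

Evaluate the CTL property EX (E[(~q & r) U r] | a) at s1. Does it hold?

No

Sat(~q) = {s0, s3}
Sat(~q & r) = {s3}
E[(~q & r) U r]: least fixpoint, start Z0 = Sat(r) = {s2, s3, s5}, add states in Sat(~q & r) with some successor in Z. Already a fixed point.
Sat(E[(~q & r) U r]) = {s2, s3, s5}
Sat(E[(~q & r) U r] | a) = {s0, s2, s3, s4, s5}
Sat(EX (E[(~q & r) U r] | a)) = {s : some successor in {s0, s2, s3, s4, s5}} = {s0, s2, s3, s4, s5}
s1 ∉ Sat(EX (E[(~q & r) U r] | a)) = {s0, s2, s3, s4, s5}, so the formula does not hold at s1.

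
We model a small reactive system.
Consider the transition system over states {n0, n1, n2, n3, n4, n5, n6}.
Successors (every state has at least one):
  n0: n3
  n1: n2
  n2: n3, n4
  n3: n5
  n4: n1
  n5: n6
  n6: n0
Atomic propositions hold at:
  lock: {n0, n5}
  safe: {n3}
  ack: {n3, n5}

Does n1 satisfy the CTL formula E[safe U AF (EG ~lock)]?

Sat(~lock) = {n1, n2, n3, n4, n6}
EG ~lock: greatest fixpoint, start Z0 = {n1, n2, n3, n4, n6}, keep only states in Sat with some successor in Z. Z1 = {n1, n2, n4}; fixed.
Sat(EG ~lock) = {n1, n2, n4}
AF (EG ~lock): least fixpoint, start Z0 = {n1, n2, n4}, add states with every successor in Z. Already a fixed point.
Sat(AF (EG ~lock)) = {n1, n2, n4}
E[safe U AF (EG ~lock)]: least fixpoint, start Z0 = Sat(AF (EG ~lock)) = {n1, n2, n4}, add states in Sat(safe) with some successor in Z. Already a fixed point.
Sat(E[safe U AF (EG ~lock)]) = {n1, n2, n4}
n1 ∈ Sat(E[safe U AF (EG ~lock)]) = {n1, n2, n4}, so the formula holds at n1.

Yes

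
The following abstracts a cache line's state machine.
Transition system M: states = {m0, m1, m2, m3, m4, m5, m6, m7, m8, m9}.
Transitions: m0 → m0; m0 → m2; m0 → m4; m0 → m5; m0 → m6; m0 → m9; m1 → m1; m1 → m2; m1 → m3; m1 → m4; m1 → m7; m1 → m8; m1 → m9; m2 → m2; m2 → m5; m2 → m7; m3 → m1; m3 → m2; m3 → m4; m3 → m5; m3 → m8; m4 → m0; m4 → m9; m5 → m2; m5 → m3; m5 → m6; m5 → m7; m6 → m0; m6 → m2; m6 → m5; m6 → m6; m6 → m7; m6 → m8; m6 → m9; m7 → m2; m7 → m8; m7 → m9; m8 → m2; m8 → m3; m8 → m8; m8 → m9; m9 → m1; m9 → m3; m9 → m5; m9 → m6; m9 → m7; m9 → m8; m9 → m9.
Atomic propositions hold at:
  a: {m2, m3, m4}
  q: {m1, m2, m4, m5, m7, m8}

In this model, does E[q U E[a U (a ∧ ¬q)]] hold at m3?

Sat(¬q) = {m0, m3, m6, m9}
Sat(a ∧ ¬q) = {m3}
E[a U (a ∧ ¬q)]: least fixpoint, start Z0 = Sat((a ∧ ¬q)) = {m3}, add states in Sat(a) with some successor in Z. Already a fixed point.
Sat(E[a U (a ∧ ¬q)]) = {m3}
E[q U E[a U (a ∧ ¬q)]]: least fixpoint, start Z0 = Sat(E[a U (a ∧ ¬q)]) = {m3}, add states in Sat(q) with some successor in Z. Z1 = {m1, m3, m5, m8}; Z2 = {m1, m2, m3, m5, m7, m8}; fixed.
Sat(E[q U E[a U (a ∧ ¬q)]]) = {m1, m2, m3, m5, m7, m8}
m3 ∈ Sat(E[q U E[a U (a ∧ ¬q)]]) = {m1, m2, m3, m5, m7, m8}, so the formula holds at m3.

Yes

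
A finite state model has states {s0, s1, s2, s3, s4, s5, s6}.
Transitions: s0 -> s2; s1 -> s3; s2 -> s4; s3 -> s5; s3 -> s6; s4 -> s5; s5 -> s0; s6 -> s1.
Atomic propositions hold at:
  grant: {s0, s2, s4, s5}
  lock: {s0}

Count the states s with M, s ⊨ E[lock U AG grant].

4

AG grant: greatest fixpoint, start Z0 = {s0, s2, s4, s5}, keep only states in Sat with every successor in Z. Already a fixed point.
Sat(AG grant) = {s0, s2, s4, s5}
E[lock U AG grant]: least fixpoint, start Z0 = Sat(AG grant) = {s0, s2, s4, s5}, add states in Sat(lock) with some successor in Z. Already a fixed point.
Sat(E[lock U AG grant]) = {s0, s2, s4, s5}
|Sat(E[lock U AG grant])| = |{s0, s2, s4, s5}| = 4.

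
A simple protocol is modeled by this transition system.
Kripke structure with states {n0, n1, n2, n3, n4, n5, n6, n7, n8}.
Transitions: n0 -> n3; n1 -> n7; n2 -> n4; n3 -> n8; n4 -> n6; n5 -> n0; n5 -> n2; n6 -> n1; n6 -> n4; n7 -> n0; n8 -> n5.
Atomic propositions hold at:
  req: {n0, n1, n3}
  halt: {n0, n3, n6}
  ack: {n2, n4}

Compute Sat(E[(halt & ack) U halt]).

{n0, n3, n6}

Sat(halt & ack) = ∅
E[(halt & ack) U halt]: least fixpoint, start Z0 = Sat(halt) = {n0, n3, n6}, add states in Sat(halt & ack) with some successor in Z. Already a fixed point.
Sat(E[(halt & ack) U halt]) = {n0, n3, n6}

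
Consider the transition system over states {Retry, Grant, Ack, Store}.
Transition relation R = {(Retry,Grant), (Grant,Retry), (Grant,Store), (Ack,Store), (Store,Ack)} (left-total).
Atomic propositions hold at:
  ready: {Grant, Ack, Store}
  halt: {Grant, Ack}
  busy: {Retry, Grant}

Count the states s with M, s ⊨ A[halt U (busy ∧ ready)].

Sat(busy ∧ ready) = {Grant}
A[halt U (busy ∧ ready)]: least fixpoint, start Z0 = Sat((busy ∧ ready)) = {Grant}, add states in Sat(halt) with every successor in Z. Already a fixed point.
Sat(A[halt U (busy ∧ ready)]) = {Grant}
|Sat(A[halt U (busy ∧ ready)])| = |{Grant}| = 1.

1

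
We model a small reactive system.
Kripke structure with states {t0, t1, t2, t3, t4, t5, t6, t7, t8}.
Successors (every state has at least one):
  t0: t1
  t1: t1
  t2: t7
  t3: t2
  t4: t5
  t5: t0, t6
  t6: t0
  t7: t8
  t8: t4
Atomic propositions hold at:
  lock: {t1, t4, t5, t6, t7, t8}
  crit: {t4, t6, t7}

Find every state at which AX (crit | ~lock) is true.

Sat(~lock) = {t0, t2, t3}
Sat(crit | ~lock) = {t0, t2, t3, t4, t6, t7}
Sat(AX (crit | ~lock)) = {s : every successor in {t0, t2, t3, t4, t6, t7}} = {t2, t3, t5, t6, t8}

{t2, t3, t5, t6, t8}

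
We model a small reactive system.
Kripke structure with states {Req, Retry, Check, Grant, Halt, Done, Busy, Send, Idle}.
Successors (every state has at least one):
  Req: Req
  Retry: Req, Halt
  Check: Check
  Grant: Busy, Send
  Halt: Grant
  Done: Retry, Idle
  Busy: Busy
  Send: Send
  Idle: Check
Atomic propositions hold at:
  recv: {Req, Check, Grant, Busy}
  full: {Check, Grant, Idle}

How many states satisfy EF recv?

8

EF recv: least fixpoint, start Z0 = {Req, Check, Grant, Busy}, add states with some successor in Z. Z1 = {Req, Retry, Check, Grant, Halt, Busy, Idle}; Z2 = {Req, Retry, Check, Grant, Halt, Done, Busy, Idle}; fixed.
Sat(EF recv) = {Req, Retry, Check, Grant, Halt, Done, Busy, Idle}
|Sat(EF recv)| = |{Req, Retry, Check, Grant, Halt, Done, Busy, Idle}| = 8.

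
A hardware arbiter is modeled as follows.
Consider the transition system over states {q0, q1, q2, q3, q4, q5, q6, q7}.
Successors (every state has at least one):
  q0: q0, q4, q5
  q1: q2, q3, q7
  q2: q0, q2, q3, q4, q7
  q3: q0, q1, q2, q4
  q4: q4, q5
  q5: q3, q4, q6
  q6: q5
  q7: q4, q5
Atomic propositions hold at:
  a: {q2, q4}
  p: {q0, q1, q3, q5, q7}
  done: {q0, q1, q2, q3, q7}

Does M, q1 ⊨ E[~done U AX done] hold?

Yes

Sat(~done) = {q4, q5, q6}
Sat(AX done) = {s : every successor in {q0, q1, q2, q3, q7}} = {q1}
E[~done U AX done]: least fixpoint, start Z0 = Sat(AX done) = {q1}, add states in Sat(~done) with some successor in Z. Already a fixed point.
Sat(E[~done U AX done]) = {q1}
q1 ∈ Sat(E[~done U AX done]) = {q1}, so the formula holds at q1.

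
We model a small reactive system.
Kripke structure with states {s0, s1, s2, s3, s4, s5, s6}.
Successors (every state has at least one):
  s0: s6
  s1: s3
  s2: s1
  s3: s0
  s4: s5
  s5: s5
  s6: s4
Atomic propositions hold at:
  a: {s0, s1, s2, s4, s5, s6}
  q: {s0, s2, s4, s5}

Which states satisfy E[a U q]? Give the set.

{s0, s2, s4, s5, s6}

E[a U q]: least fixpoint, start Z0 = Sat(q) = {s0, s2, s4, s5}, add states in Sat(a) with some successor in Z. Z1 = {s0, s2, s4, s5, s6}; fixed.
Sat(E[a U q]) = {s0, s2, s4, s5, s6}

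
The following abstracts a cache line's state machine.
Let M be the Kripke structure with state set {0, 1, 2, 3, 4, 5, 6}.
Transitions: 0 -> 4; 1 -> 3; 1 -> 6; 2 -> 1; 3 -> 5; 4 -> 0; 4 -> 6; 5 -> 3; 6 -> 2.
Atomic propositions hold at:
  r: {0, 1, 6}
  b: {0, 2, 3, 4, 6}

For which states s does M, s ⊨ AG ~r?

Sat(~r) = {2, 3, 4, 5}
AG ~r: greatest fixpoint, start Z0 = {2, 3, 4, 5}, keep only states in Sat with every successor in Z. Z1 = {3, 5}; fixed.
Sat(AG ~r) = {3, 5}

{3, 5}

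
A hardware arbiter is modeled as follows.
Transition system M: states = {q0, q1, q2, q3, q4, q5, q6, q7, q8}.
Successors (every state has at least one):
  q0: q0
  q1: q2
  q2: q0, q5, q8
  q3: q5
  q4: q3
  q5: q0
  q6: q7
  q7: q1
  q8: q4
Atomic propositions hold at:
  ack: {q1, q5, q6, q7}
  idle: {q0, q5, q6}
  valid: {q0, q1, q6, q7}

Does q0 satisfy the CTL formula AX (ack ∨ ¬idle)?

No

Sat(¬idle) = {q1, q2, q3, q4, q7, q8}
Sat(ack ∨ ¬idle) = {q1, q2, q3, q4, q5, q6, q7, q8}
Sat(AX (ack ∨ ¬idle)) = {s : every successor in {q1, q2, q3, q4, q5, q6, q7, q8}} = {q1, q3, q4, q6, q7, q8}
q0 ∉ Sat(AX (ack ∨ ¬idle)) = {q1, q3, q4, q6, q7, q8}, so the formula does not hold at q0.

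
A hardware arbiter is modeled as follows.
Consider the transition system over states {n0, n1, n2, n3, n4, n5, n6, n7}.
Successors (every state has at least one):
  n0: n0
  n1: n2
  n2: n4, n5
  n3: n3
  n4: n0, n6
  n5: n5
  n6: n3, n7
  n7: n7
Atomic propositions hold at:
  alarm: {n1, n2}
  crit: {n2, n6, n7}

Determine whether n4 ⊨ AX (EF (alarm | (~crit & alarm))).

Sat(~crit) = {n0, n1, n3, n4, n5}
Sat(~crit & alarm) = {n1}
Sat(alarm | (~crit & alarm)) = {n1, n2}
EF (alarm | (~crit & alarm)): least fixpoint, start Z0 = {n1, n2}, add states with some successor in Z. Already a fixed point.
Sat(EF (alarm | (~crit & alarm))) = {n1, n2}
Sat(AX (EF (alarm | (~crit & alarm)))) = {s : every successor in {n1, n2}} = {n1}
n4 ∉ Sat(AX (EF (alarm | (~crit & alarm)))) = {n1}, so the formula does not hold at n4.

No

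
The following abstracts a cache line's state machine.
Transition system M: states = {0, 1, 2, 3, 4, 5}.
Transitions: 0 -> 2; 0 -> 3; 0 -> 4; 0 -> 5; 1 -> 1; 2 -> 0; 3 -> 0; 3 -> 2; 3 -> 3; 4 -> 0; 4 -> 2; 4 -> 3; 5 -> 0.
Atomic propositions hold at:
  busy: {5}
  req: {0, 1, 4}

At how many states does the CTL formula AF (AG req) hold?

1

AG req: greatest fixpoint, start Z0 = {0, 1, 4}, keep only states in Sat with every successor in Z. Z1 = {1}; fixed.
Sat(AG req) = {1}
AF (AG req): least fixpoint, start Z0 = {1}, add states with every successor in Z. Already a fixed point.
Sat(AF (AG req)) = {1}
|Sat(AF (AG req))| = |{1}| = 1.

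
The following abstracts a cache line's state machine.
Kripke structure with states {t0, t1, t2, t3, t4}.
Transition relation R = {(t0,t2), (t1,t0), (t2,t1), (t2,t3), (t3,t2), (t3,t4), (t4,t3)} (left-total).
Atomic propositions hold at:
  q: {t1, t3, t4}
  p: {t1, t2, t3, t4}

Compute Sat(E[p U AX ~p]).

Sat(~p) = {t0}
Sat(AX ~p) = {s : every successor in {t0}} = {t1}
E[p U AX ~p]: least fixpoint, start Z0 = Sat(AX ~p) = {t1}, add states in Sat(p) with some successor in Z. Z1 = {t1, t2}; Z2 = {t1, t2, t3}; Z3 = {t1, t2, t3, t4}; fixed.
Sat(E[p U AX ~p]) = {t1, t2, t3, t4}

{t1, t2, t3, t4}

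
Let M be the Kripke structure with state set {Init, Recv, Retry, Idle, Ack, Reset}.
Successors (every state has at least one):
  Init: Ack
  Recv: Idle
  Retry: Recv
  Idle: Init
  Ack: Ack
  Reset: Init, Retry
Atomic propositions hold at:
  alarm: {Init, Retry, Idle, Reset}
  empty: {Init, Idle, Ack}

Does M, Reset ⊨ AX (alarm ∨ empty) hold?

Sat(alarm ∨ empty) = {Init, Retry, Idle, Ack, Reset}
Sat(AX (alarm ∨ empty)) = {s : every successor in {Init, Retry, Idle, Ack, Reset}} = {Init, Recv, Idle, Ack, Reset}
Reset ∈ Sat(AX (alarm ∨ empty)) = {Init, Recv, Idle, Ack, Reset}, so the formula holds at Reset.

Yes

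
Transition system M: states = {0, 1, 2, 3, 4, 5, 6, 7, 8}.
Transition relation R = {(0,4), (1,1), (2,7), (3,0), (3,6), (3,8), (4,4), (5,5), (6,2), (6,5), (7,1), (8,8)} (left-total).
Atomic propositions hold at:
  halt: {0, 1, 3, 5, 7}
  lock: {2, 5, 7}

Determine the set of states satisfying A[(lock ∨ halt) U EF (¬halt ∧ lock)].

Sat(lock ∨ halt) = {0, 1, 2, 3, 5, 7}
Sat(¬halt) = {2, 4, 6, 8}
Sat(¬halt ∧ lock) = {2}
EF (¬halt ∧ lock): least fixpoint, start Z0 = {2}, add states with some successor in Z. Z1 = {2, 6}; Z2 = {2, 3, 6}; fixed.
Sat(EF (¬halt ∧ lock)) = {2, 3, 6}
A[(lock ∨ halt) U EF (¬halt ∧ lock)]: least fixpoint, start Z0 = Sat(EF (¬halt ∧ lock)) = {2, 3, 6}, add states in Sat(lock ∨ halt) with every successor in Z. Already a fixed point.
Sat(A[(lock ∨ halt) U EF (¬halt ∧ lock)]) = {2, 3, 6}

{2, 3, 6}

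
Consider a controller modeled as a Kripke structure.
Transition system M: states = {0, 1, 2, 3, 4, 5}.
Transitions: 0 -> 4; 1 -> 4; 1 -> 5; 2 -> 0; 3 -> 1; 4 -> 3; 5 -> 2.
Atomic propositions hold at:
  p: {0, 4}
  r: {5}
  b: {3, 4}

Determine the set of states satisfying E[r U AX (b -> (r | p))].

Sat(r | p) = {0, 4, 5}
Sat(b -> (r | p)) = {0, 1, 2, 4, 5}
Sat(AX (b -> (r | p))) = {s : every successor in {0, 1, 2, 4, 5}} = {0, 1, 2, 3, 5}
E[r U AX (b -> (r | p))]: least fixpoint, start Z0 = Sat(AX (b -> (r | p))) = {0, 1, 2, 3, 5}, add states in Sat(r) with some successor in Z. Already a fixed point.
Sat(E[r U AX (b -> (r | p))]) = {0, 1, 2, 3, 5}

{0, 1, 2, 3, 5}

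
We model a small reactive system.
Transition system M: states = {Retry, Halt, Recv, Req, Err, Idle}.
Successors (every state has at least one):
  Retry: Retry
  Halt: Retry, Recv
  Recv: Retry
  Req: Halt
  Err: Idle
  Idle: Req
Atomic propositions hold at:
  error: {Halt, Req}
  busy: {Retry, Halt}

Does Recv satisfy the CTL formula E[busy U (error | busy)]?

No

Sat(error | busy) = {Retry, Halt, Req}
E[busy U (error | busy)]: least fixpoint, start Z0 = Sat((error | busy)) = {Retry, Halt, Req}, add states in Sat(busy) with some successor in Z. Already a fixed point.
Sat(E[busy U (error | busy)]) = {Retry, Halt, Req}
Recv ∉ Sat(E[busy U (error | busy)]) = {Retry, Halt, Req}, so the formula does not hold at Recv.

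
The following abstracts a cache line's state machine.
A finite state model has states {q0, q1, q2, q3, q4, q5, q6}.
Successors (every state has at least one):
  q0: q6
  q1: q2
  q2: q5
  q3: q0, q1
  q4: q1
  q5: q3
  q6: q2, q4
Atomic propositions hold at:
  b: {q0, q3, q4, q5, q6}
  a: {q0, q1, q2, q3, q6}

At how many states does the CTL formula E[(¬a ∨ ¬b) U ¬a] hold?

4

Sat(¬a) = {q4, q5}
Sat(¬b) = {q1, q2}
Sat(¬a ∨ ¬b) = {q1, q2, q4, q5}
E[(¬a ∨ ¬b) U ¬a]: least fixpoint, start Z0 = Sat(¬a) = {q4, q5}, add states in Sat(¬a ∨ ¬b) with some successor in Z. Z1 = {q2, q4, q5}; Z2 = {q1, q2, q4, q5}; fixed.
Sat(E[(¬a ∨ ¬b) U ¬a]) = {q1, q2, q4, q5}
|Sat(E[(¬a ∨ ¬b) U ¬a])| = |{q1, q2, q4, q5}| = 4.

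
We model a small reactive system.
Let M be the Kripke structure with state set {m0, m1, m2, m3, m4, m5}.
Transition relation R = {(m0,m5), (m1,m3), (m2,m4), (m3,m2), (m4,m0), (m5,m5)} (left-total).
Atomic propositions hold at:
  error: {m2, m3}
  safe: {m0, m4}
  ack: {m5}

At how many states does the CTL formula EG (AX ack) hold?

2

Sat(AX ack) = {s : every successor in {m5}} = {m0, m5}
EG (AX ack): greatest fixpoint, start Z0 = {m0, m5}, keep only states in Sat with some successor in Z. Already a fixed point.
Sat(EG (AX ack)) = {m0, m5}
|Sat(EG (AX ack))| = |{m0, m5}| = 2.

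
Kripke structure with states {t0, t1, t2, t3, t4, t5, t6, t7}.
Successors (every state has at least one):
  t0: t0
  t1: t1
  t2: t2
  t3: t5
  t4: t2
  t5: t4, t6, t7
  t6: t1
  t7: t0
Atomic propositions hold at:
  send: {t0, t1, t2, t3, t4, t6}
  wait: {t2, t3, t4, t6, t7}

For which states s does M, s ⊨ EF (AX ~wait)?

{t0, t1, t3, t5, t6, t7}

Sat(~wait) = {t0, t1, t5}
Sat(AX ~wait) = {s : every successor in {t0, t1, t5}} = {t0, t1, t3, t6, t7}
EF (AX ~wait): least fixpoint, start Z0 = {t0, t1, t3, t6, t7}, add states with some successor in Z. Z1 = {t0, t1, t3, t5, t6, t7}; fixed.
Sat(EF (AX ~wait)) = {t0, t1, t3, t5, t6, t7}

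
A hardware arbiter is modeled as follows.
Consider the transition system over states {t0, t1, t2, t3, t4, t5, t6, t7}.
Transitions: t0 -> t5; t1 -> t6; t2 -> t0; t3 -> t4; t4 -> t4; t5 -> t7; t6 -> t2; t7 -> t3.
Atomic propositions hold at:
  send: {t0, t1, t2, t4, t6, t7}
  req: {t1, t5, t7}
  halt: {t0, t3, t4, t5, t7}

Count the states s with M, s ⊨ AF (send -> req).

Sat(send -> req) = {t1, t3, t5, t7}
AF (send -> req): least fixpoint, start Z0 = {t1, t3, t5, t7}, add states with every successor in Z. Z1 = {t0, t1, t3, t5, t7}; Z2 = {t0, t1, t2, t3, t5, t7}; Z3 = {t0, t1, t2, t3, t5, t6, t7}; fixed.
Sat(AF (send -> req)) = {t0, t1, t2, t3, t5, t6, t7}
|Sat(AF (send -> req))| = |{t0, t1, t2, t3, t5, t6, t7}| = 7.

7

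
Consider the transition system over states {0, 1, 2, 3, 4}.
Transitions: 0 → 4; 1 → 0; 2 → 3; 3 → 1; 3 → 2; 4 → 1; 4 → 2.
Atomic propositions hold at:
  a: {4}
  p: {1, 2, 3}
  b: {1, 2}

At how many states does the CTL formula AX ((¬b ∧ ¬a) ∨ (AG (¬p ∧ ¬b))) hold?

2

Sat(¬b) = {0, 3, 4}
Sat(¬a) = {0, 1, 2, 3}
Sat(¬b ∧ ¬a) = {0, 3}
Sat(¬p) = {0, 4}
Sat(¬p ∧ ¬b) = {0, 4}
AG (¬p ∧ ¬b): greatest fixpoint, start Z0 = {0, 4}, keep only states in Sat with every successor in Z. Z1 = {0}; Z2 = ∅; fixed.
Sat(AG (¬p ∧ ¬b)) = ∅
Sat((¬b ∧ ¬a) ∨ (AG (¬p ∧ ¬b))) = {0, 3}
Sat(AX ((¬b ∧ ¬a) ∨ (AG (¬p ∧ ¬b)))) = {s : every successor in {0, 3}} = {1, 2}
|Sat(AX ((¬b ∧ ¬a) ∨ (AG (¬p ∧ ¬b))))| = |{1, 2}| = 2.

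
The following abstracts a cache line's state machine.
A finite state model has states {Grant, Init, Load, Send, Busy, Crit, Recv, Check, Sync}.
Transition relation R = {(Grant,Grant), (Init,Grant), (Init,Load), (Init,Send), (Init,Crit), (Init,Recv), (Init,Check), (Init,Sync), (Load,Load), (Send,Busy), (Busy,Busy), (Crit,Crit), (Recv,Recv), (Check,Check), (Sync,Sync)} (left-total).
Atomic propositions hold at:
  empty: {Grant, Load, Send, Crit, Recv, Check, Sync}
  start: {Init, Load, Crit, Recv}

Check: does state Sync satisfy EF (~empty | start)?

Sat(~empty) = {Init, Busy}
Sat(~empty | start) = {Init, Load, Busy, Crit, Recv}
EF (~empty | start): least fixpoint, start Z0 = {Init, Load, Busy, Crit, Recv}, add states with some successor in Z. Z1 = {Init, Load, Send, Busy, Crit, Recv}; fixed.
Sat(EF (~empty | start)) = {Init, Load, Send, Busy, Crit, Recv}
Sync ∉ Sat(EF (~empty | start)) = {Init, Load, Send, Busy, Crit, Recv}, so the formula does not hold at Sync.

No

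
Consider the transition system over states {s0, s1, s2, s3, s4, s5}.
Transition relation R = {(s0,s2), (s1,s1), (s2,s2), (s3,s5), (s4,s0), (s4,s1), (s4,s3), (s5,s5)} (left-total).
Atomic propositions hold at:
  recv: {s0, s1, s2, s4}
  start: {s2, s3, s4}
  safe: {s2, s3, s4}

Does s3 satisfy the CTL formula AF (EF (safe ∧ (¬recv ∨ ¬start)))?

Sat(¬recv) = {s3, s5}
Sat(¬start) = {s0, s1, s5}
Sat(¬recv ∨ ¬start) = {s0, s1, s3, s5}
Sat(safe ∧ (¬recv ∨ ¬start)) = {s3}
EF (safe ∧ (¬recv ∨ ¬start)): least fixpoint, start Z0 = {s3}, add states with some successor in Z. Z1 = {s3, s4}; fixed.
Sat(EF (safe ∧ (¬recv ∨ ¬start))) = {s3, s4}
AF (EF (safe ∧ (¬recv ∨ ¬start))): least fixpoint, start Z0 = {s3, s4}, add states with every successor in Z. Already a fixed point.
Sat(AF (EF (safe ∧ (¬recv ∨ ¬start)))) = {s3, s4}
s3 ∈ Sat(AF (EF (safe ∧ (¬recv ∨ ¬start)))) = {s3, s4}, so the formula holds at s3.

Yes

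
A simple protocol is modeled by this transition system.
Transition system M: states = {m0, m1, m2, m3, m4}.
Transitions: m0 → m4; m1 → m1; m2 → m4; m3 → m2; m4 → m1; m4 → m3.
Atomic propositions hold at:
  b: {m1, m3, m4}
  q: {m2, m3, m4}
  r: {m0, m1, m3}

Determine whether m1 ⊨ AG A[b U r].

A[b U r]: least fixpoint, start Z0 = Sat(r) = {m0, m1, m3}, add states in Sat(b) with every successor in Z. Z1 = {m0, m1, m3, m4}; fixed.
Sat(A[b U r]) = {m0, m1, m3, m4}
AG A[b U r]: greatest fixpoint, start Z0 = {m0, m1, m3, m4}, keep only states in Sat with every successor in Z. Z1 = {m0, m1, m4}; Z2 = {m0, m1}; Z3 = {m1}; fixed.
Sat(AG A[b U r]) = {m1}
m1 ∈ Sat(AG A[b U r]) = {m1}, so the formula holds at m1.

Yes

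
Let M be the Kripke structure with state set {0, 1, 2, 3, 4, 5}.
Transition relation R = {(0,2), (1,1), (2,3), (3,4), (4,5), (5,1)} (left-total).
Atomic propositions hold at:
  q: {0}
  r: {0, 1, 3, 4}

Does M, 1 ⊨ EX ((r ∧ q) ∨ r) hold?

Yes

Sat(r ∧ q) = {0}
Sat((r ∧ q) ∨ r) = {0, 1, 3, 4}
Sat(EX ((r ∧ q) ∨ r)) = {s : some successor in {0, 1, 3, 4}} = {1, 2, 3, 5}
1 ∈ Sat(EX ((r ∧ q) ∨ r)) = {1, 2, 3, 5}, so the formula holds at 1.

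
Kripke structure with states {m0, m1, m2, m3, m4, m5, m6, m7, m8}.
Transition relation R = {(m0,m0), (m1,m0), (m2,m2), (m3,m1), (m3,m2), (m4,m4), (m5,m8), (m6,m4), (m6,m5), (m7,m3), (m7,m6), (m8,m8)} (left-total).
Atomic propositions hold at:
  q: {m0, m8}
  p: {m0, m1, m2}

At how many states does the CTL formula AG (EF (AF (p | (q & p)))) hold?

Sat(q & p) = {m0}
Sat(p | (q & p)) = {m0, m1, m2}
AF (p | (q & p)): least fixpoint, start Z0 = {m0, m1, m2}, add states with every successor in Z. Z1 = {m0, m1, m2, m3}; fixed.
Sat(AF (p | (q & p))) = {m0, m1, m2, m3}
EF (AF (p | (q & p))): least fixpoint, start Z0 = {m0, m1, m2, m3}, add states with some successor in Z. Z1 = {m0, m1, m2, m3, m7}; fixed.
Sat(EF (AF (p | (q & p)))) = {m0, m1, m2, m3, m7}
AG (EF (AF (p | (q & p)))): greatest fixpoint, start Z0 = {m0, m1, m2, m3, m7}, keep only states in Sat with every successor in Z. Z1 = {m0, m1, m2, m3}; fixed.
Sat(AG (EF (AF (p | (q & p))))) = {m0, m1, m2, m3}
|Sat(AG (EF (AF (p | (q & p)))))| = |{m0, m1, m2, m3}| = 4.

4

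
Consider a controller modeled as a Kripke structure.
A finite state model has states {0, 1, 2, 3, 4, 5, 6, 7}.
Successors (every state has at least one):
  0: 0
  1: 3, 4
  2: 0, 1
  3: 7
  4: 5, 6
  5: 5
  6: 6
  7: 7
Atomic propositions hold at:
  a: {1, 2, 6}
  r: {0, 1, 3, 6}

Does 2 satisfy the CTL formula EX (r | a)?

Sat(r | a) = {0, 1, 2, 3, 6}
Sat(EX (r | a)) = {s : some successor in {0, 1, 2, 3, 6}} = {0, 1, 2, 4, 6}
2 ∈ Sat(EX (r | a)) = {0, 1, 2, 4, 6}, so the formula holds at 2.

Yes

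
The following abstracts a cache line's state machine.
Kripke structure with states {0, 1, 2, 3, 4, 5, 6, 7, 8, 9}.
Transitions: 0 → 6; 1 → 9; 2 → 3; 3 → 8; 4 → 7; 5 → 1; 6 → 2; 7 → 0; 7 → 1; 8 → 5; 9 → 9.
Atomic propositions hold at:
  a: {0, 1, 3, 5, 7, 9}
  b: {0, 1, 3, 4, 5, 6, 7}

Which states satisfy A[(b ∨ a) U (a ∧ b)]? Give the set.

{0, 1, 3, 4, 5, 7}

Sat(b ∨ a) = {0, 1, 3, 4, 5, 6, 7, 9}
Sat(a ∧ b) = {0, 1, 3, 5, 7}
A[(b ∨ a) U (a ∧ b)]: least fixpoint, start Z0 = Sat((a ∧ b)) = {0, 1, 3, 5, 7}, add states in Sat(b ∨ a) with every successor in Z. Z1 = {0, 1, 3, 4, 5, 7}; fixed.
Sat(A[(b ∨ a) U (a ∧ b)]) = {0, 1, 3, 4, 5, 7}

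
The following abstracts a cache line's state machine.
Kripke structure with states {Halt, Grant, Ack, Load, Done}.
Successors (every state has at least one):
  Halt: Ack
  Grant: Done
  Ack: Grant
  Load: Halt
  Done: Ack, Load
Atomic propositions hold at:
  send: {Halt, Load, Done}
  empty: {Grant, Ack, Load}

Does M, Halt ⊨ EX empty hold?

Yes

Sat(EX empty) = {s : some successor in {Grant, Ack, Load}} = {Halt, Ack, Done}
Halt ∈ Sat(EX empty) = {Halt, Ack, Done}, so the formula holds at Halt.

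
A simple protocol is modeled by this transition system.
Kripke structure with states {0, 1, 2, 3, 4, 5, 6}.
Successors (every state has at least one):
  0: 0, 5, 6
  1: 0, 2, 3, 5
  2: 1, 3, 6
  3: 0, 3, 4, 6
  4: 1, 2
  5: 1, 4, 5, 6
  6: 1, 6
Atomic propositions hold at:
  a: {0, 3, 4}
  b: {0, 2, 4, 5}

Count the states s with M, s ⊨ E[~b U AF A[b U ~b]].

5

Sat(~b) = {1, 3, 6}
A[b U ~b]: least fixpoint, start Z0 = Sat(~b) = {1, 3, 6}, add states in Sat(b) with every successor in Z. Z1 = {1, 2, 3, 6}; Z2 = {1, 2, 3, 4, 6}; fixed.
Sat(A[b U ~b]) = {1, 2, 3, 4, 6}
AF A[b U ~b]: least fixpoint, start Z0 = {1, 2, 3, 4, 6}, add states with every successor in Z. Already a fixed point.
Sat(AF A[b U ~b]) = {1, 2, 3, 4, 6}
E[~b U AF A[b U ~b]]: least fixpoint, start Z0 = Sat(AF A[b U ~b]) = {1, 2, 3, 4, 6}, add states in Sat(~b) with some successor in Z. Already a fixed point.
Sat(E[~b U AF A[b U ~b]]) = {1, 2, 3, 4, 6}
|Sat(E[~b U AF A[b U ~b]])| = |{1, 2, 3, 4, 6}| = 5.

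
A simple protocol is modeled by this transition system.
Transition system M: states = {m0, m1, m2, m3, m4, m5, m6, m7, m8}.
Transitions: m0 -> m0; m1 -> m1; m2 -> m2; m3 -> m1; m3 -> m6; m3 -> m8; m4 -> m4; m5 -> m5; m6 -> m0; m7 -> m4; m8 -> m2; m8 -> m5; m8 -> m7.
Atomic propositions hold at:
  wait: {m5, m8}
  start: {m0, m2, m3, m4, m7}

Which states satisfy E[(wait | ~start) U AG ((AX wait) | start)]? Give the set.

Sat(~start) = {m1, m5, m6, m8}
Sat(wait | ~start) = {m1, m5, m6, m8}
Sat(AX wait) = {s : every successor in {m5, m8}} = {m5}
Sat((AX wait) | start) = {m0, m2, m3, m4, m5, m7}
AG ((AX wait) | start): greatest fixpoint, start Z0 = {m0, m2, m3, m4, m5, m7}, keep only states in Sat with every successor in Z. Z1 = {m0, m2, m4, m5, m7}; fixed.
Sat(AG ((AX wait) | start)) = {m0, m2, m4, m5, m7}
E[(wait | ~start) U AG ((AX wait) | start)]: least fixpoint, start Z0 = Sat(AG ((AX wait) | start)) = {m0, m2, m4, m5, m7}, add states in Sat(wait | ~start) with some successor in Z. Z1 = {m0, m2, m4, m5, m6, m7, m8}; fixed.
Sat(E[(wait | ~start) U AG ((AX wait) | start)]) = {m0, m2, m4, m5, m6, m7, m8}

{m0, m2, m4, m5, m6, m7, m8}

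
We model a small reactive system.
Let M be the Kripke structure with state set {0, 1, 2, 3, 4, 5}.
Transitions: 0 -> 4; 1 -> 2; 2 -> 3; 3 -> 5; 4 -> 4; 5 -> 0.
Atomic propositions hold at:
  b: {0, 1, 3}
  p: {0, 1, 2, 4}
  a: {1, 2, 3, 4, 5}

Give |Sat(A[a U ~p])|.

Sat(~p) = {3, 5}
A[a U ~p]: least fixpoint, start Z0 = Sat(~p) = {3, 5}, add states in Sat(a) with every successor in Z. Z1 = {2, 3, 5}; Z2 = {1, 2, 3, 5}; fixed.
Sat(A[a U ~p]) = {1, 2, 3, 5}
|Sat(A[a U ~p])| = |{1, 2, 3, 5}| = 4.

4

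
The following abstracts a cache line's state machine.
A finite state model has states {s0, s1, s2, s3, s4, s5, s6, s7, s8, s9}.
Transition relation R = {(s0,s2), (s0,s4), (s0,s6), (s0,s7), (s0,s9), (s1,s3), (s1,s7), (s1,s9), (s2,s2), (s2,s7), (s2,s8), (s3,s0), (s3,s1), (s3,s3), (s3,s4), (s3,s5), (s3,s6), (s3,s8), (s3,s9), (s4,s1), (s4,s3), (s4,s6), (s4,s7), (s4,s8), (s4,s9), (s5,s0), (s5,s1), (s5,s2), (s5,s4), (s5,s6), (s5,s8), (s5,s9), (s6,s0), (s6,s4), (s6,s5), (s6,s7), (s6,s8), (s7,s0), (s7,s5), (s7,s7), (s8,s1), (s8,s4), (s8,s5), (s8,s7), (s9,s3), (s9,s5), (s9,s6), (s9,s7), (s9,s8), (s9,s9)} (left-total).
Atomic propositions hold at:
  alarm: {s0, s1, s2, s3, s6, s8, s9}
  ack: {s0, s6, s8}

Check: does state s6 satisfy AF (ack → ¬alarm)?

Sat(¬alarm) = {s4, s5, s7}
Sat(ack → ¬alarm) = {s1, s2, s3, s4, s5, s7, s9}
AF (ack → ¬alarm): least fixpoint, start Z0 = {s1, s2, s3, s4, s5, s7, s9}, add states with every successor in Z. Z1 = {s1, s2, s3, s4, s5, s7, s8, s9}; fixed.
Sat(AF (ack → ¬alarm)) = {s1, s2, s3, s4, s5, s7, s8, s9}
s6 ∉ Sat(AF (ack → ¬alarm)) = {s1, s2, s3, s4, s5, s7, s8, s9}, so the formula does not hold at s6.

No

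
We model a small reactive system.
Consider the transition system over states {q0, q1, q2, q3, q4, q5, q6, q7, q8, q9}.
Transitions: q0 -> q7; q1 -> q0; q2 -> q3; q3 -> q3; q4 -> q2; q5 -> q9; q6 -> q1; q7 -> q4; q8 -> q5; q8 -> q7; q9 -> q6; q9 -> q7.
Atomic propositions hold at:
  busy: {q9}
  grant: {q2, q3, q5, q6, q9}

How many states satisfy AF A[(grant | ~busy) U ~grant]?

8

Sat(~busy) = {q0, q1, q2, q3, q4, q5, q6, q7, q8}
Sat(grant | ~busy) = {q0, q1, q2, q3, q4, q5, q6, q7, q8, q9}
Sat(~grant) = {q0, q1, q4, q7, q8}
A[(grant | ~busy) U ~grant]: least fixpoint, start Z0 = Sat(~grant) = {q0, q1, q4, q7, q8}, add states in Sat(grant | ~busy) with every successor in Z. Z1 = {q0, q1, q4, q6, q7, q8}; Z2 = {q0, q1, q4, q6, q7, q8, q9}; Z3 = {q0, q1, q4, q5, q6, q7, q8, q9}; fixed.
Sat(A[(grant | ~busy) U ~grant]) = {q0, q1, q4, q5, q6, q7, q8, q9}
AF A[(grant | ~busy) U ~grant]: least fixpoint, start Z0 = {q0, q1, q4, q5, q6, q7, q8, q9}, add states with every successor in Z. Already a fixed point.
Sat(AF A[(grant | ~busy) U ~grant]) = {q0, q1, q4, q5, q6, q7, q8, q9}
|Sat(AF A[(grant | ~busy) U ~grant])| = |{q0, q1, q4, q5, q6, q7, q8, q9}| = 8.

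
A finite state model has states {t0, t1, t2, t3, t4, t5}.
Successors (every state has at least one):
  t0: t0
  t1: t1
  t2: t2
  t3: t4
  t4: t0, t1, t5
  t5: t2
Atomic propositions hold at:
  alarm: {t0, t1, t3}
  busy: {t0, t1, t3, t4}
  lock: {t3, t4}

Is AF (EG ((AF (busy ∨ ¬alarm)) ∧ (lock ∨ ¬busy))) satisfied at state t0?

Sat(¬alarm) = {t2, t4, t5}
Sat(busy ∨ ¬alarm) = {t0, t1, t2, t3, t4, t5}
AF (busy ∨ ¬alarm): least fixpoint, start Z0 = {t0, t1, t2, t3, t4, t5}, add states with every successor in Z. Already a fixed point.
Sat(AF (busy ∨ ¬alarm)) = {t0, t1, t2, t3, t4, t5}
Sat(¬busy) = {t2, t5}
Sat(lock ∨ ¬busy) = {t2, t3, t4, t5}
Sat((AF (busy ∨ ¬alarm)) ∧ (lock ∨ ¬busy)) = {t2, t3, t4, t5}
EG ((AF (busy ∨ ¬alarm)) ∧ (lock ∨ ¬busy)): greatest fixpoint, start Z0 = {t2, t3, t4, t5}, keep only states in Sat with some successor in Z. Already a fixed point.
Sat(EG ((AF (busy ∨ ¬alarm)) ∧ (lock ∨ ¬busy))) = {t2, t3, t4, t5}
AF (EG ((AF (busy ∨ ¬alarm)) ∧ (lock ∨ ¬busy))): least fixpoint, start Z0 = {t2, t3, t4, t5}, add states with every successor in Z. Already a fixed point.
Sat(AF (EG ((AF (busy ∨ ¬alarm)) ∧ (lock ∨ ¬busy)))) = {t2, t3, t4, t5}
t0 ∉ Sat(AF (EG ((AF (busy ∨ ¬alarm)) ∧ (lock ∨ ¬busy)))) = {t2, t3, t4, t5}, so the formula does not hold at t0.

No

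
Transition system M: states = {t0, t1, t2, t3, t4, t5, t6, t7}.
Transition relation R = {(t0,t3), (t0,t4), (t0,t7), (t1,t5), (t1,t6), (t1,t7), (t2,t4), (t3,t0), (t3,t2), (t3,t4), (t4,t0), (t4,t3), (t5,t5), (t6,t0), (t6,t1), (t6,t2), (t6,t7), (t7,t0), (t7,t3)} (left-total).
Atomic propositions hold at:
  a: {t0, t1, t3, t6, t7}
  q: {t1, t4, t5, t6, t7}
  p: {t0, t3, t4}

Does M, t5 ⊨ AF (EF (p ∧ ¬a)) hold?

Sat(¬a) = {t2, t4, t5}
Sat(p ∧ ¬a) = {t4}
EF (p ∧ ¬a): least fixpoint, start Z0 = {t4}, add states with some successor in Z. Z1 = {t0, t2, t3, t4}; Z2 = {t0, t2, t3, t4, t6, t7}; Z3 = {t0, t1, t2, t3, t4, t6, t7}; fixed.
Sat(EF (p ∧ ¬a)) = {t0, t1, t2, t3, t4, t6, t7}
AF (EF (p ∧ ¬a)): least fixpoint, start Z0 = {t0, t1, t2, t3, t4, t6, t7}, add states with every successor in Z. Already a fixed point.
Sat(AF (EF (p ∧ ¬a))) = {t0, t1, t2, t3, t4, t6, t7}
t5 ∉ Sat(AF (EF (p ∧ ¬a))) = {t0, t1, t2, t3, t4, t6, t7}, so the formula does not hold at t5.

No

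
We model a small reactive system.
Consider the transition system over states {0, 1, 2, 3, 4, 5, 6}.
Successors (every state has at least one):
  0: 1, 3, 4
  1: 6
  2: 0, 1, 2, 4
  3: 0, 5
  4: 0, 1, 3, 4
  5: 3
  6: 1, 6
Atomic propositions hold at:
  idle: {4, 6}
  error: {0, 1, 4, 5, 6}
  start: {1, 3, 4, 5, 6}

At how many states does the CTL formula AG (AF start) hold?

AF start: least fixpoint, start Z0 = {1, 3, 4, 5, 6}, add states with every successor in Z. Z1 = {0, 1, 3, 4, 5, 6}; fixed.
Sat(AF start) = {0, 1, 3, 4, 5, 6}
AG (AF start): greatest fixpoint, start Z0 = {0, 1, 3, 4, 5, 6}, keep only states in Sat with every successor in Z. Already a fixed point.
Sat(AG (AF start)) = {0, 1, 3, 4, 5, 6}
|Sat(AG (AF start))| = |{0, 1, 3, 4, 5, 6}| = 6.

6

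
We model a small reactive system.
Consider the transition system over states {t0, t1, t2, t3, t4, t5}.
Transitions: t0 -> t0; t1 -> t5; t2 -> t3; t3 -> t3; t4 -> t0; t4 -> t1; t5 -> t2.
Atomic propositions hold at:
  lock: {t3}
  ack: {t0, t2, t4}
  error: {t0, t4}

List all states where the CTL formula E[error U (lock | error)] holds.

Sat(lock | error) = {t0, t3, t4}
E[error U (lock | error)]: least fixpoint, start Z0 = Sat((lock | error)) = {t0, t3, t4}, add states in Sat(error) with some successor in Z. Already a fixed point.
Sat(E[error U (lock | error)]) = {t0, t3, t4}

{t0, t3, t4}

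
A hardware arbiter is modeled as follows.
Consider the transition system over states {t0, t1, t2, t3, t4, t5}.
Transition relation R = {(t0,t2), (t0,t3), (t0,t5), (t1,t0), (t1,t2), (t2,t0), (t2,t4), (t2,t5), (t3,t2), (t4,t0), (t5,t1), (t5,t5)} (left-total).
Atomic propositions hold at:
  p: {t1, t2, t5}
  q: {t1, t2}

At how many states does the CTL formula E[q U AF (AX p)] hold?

Sat(AX p) = {s : every successor in {t1, t2, t5}} = {t3, t5}
AF (AX p): least fixpoint, start Z0 = {t3, t5}, add states with every successor in Z. Already a fixed point.
Sat(AF (AX p)) = {t3, t5}
E[q U AF (AX p)]: least fixpoint, start Z0 = Sat(AF (AX p)) = {t3, t5}, add states in Sat(q) with some successor in Z. Z1 = {t2, t3, t5}; Z2 = {t1, t2, t3, t5}; fixed.
Sat(E[q U AF (AX p)]) = {t1, t2, t3, t5}
|Sat(E[q U AF (AX p)])| = |{t1, t2, t3, t5}| = 4.

4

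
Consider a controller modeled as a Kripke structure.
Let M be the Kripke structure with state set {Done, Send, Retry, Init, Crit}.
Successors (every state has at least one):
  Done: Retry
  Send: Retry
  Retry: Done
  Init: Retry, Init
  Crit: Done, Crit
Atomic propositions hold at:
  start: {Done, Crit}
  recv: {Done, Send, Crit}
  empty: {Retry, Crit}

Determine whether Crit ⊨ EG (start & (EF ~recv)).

Sat(~recv) = {Retry, Init}
EF ~recv: least fixpoint, start Z0 = {Retry, Init}, add states with some successor in Z. Z1 = {Done, Send, Retry, Init}; Z2 = {Done, Send, Retry, Init, Crit}; fixed.
Sat(EF ~recv) = {Done, Send, Retry, Init, Crit}
Sat(start & (EF ~recv)) = {Done, Crit}
EG (start & (EF ~recv)): greatest fixpoint, start Z0 = {Done, Crit}, keep only states in Sat with some successor in Z. Z1 = {Crit}; fixed.
Sat(EG (start & (EF ~recv))) = {Crit}
Crit ∈ Sat(EG (start & (EF ~recv))) = {Crit}, so the formula holds at Crit.

Yes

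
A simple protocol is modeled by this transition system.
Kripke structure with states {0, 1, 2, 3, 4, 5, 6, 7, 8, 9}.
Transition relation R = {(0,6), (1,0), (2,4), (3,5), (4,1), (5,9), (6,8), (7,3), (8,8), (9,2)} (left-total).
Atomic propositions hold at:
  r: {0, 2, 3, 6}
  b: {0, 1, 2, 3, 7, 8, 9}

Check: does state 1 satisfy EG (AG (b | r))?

Yes

Sat(b | r) = {0, 1, 2, 3, 6, 7, 8, 9}
AG (b | r): greatest fixpoint, start Z0 = {0, 1, 2, 3, 6, 7, 8, 9}, keep only states in Sat with every successor in Z. Z1 = {0, 1, 6, 7, 8, 9}; Z2 = {0, 1, 6, 8}; fixed.
Sat(AG (b | r)) = {0, 1, 6, 8}
EG (AG (b | r)): greatest fixpoint, start Z0 = {0, 1, 6, 8}, keep only states in Sat with some successor in Z. Already a fixed point.
Sat(EG (AG (b | r))) = {0, 1, 6, 8}
1 ∈ Sat(EG (AG (b | r))) = {0, 1, 6, 8}, so the formula holds at 1.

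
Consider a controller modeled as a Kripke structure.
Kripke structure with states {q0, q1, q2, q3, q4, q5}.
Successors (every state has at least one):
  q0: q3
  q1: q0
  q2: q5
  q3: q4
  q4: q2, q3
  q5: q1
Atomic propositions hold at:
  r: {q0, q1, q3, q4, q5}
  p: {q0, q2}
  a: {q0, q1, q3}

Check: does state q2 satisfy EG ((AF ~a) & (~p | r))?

No

Sat(~a) = {q2, q4, q5}
AF ~a: least fixpoint, start Z0 = {q2, q4, q5}, add states with every successor in Z. Z1 = {q2, q3, q4, q5}; Z2 = {q0, q2, q3, q4, q5}; Z3 = {q0, q1, q2, q3, q4, q5}; fixed.
Sat(AF ~a) = {q0, q1, q2, q3, q4, q5}
Sat(~p) = {q1, q3, q4, q5}
Sat(~p | r) = {q0, q1, q3, q4, q5}
Sat((AF ~a) & (~p | r)) = {q0, q1, q3, q4, q5}
EG ((AF ~a) & (~p | r)): greatest fixpoint, start Z0 = {q0, q1, q3, q4, q5}, keep only states in Sat with some successor in Z. Already a fixed point.
Sat(EG ((AF ~a) & (~p | r))) = {q0, q1, q3, q4, q5}
q2 ∉ Sat(EG ((AF ~a) & (~p | r))) = {q0, q1, q3, q4, q5}, so the formula does not hold at q2.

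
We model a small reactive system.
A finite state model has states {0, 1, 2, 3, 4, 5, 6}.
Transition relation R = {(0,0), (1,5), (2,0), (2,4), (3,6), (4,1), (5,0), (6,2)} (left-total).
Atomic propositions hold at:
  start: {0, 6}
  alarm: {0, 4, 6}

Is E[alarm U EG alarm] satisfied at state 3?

EG alarm: greatest fixpoint, start Z0 = {0, 4, 6}, keep only states in Sat with some successor in Z. Z1 = {0}; fixed.
Sat(EG alarm) = {0}
E[alarm U EG alarm]: least fixpoint, start Z0 = Sat(EG alarm) = {0}, add states in Sat(alarm) with some successor in Z. Already a fixed point.
Sat(E[alarm U EG alarm]) = {0}
3 ∉ Sat(E[alarm U EG alarm]) = {0}, so the formula does not hold at 3.

No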